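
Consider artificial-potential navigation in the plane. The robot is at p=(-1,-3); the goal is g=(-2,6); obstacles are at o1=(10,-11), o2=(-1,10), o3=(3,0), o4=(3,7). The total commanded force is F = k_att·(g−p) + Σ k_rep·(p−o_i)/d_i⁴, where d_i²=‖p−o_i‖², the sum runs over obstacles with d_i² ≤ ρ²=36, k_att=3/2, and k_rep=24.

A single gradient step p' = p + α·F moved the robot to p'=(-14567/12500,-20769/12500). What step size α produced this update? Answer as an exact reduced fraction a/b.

α = 1/10

F_att = 3/2·(g−p) = 3/2·(-1,9) = (-1.5000,13.5000)
o1: d²=185 > ρ²=36 → inactive
o2: d²=169 > ρ²=36 → inactive
o3: d²=25 ≤ ρ²=36; F_rep = 24·(-4,-3)/25² = (-0.1536,-0.1152)
o4: d²=116 > ρ²=36 → inactive
F = F_att + ΣF_rep = (-1.6536,13.3848)
Δp = p'−p = (-0.1654,1.3385); α = Δx/Fx = (-2067/12500) / (-2067/1250) = 1/10
check: Δy/Fy = (16731/12500) / (16731/1250) = 1/10 ✓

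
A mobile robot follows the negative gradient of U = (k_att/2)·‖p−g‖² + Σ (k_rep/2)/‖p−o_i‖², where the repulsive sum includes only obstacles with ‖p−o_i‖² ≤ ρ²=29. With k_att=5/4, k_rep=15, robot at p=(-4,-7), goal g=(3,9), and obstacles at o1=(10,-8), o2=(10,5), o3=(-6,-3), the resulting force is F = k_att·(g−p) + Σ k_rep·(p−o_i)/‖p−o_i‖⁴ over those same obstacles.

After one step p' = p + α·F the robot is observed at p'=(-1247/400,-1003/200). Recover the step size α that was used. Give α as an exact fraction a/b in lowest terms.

α = 1/10

F_att = 5/4·(g−p) = 5/4·(7,16) = (8.7500,20.0000)
o1: d²=197 > ρ²=29 → inactive
o2: d²=340 > ρ²=29 → inactive
o3: d²=20 ≤ ρ²=29; F_rep = 15·(2,-4)/20² = (0.0750,-0.1500)
F = F_att + ΣF_rep = (8.8250,19.8500)
Δp = p'−p = (0.8825,1.9850); α = Δx/Fx = (353/400) / (353/40) = 1/10
check: Δy/Fy = (397/200) / (397/20) = 1/10 ✓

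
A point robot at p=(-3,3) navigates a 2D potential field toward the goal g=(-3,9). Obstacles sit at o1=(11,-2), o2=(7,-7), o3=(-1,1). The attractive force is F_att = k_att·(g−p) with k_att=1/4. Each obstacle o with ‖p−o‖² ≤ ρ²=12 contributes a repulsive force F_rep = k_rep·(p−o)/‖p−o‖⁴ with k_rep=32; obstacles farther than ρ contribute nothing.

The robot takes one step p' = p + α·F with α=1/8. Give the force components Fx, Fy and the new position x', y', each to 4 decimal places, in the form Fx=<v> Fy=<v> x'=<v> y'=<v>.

F_att = 1/4·(g−p) = 1/4·(0,6) = (0.0000,1.5000)
o1: d²=221 > ρ²=12 → inactive
o2: d²=200 > ρ²=12 → inactive
o3: d²=8 ≤ ρ²=12; F_rep = 32·(-2,2)/8² = (-1.0000,1.0000)
F = F_att + ΣF_rep = (-1.0000,2.5000)
p' = p + 1/8·F = (-3.1250,3.3125)

Fx=-1.0000 Fy=2.5000 x'=-3.1250 y'=3.3125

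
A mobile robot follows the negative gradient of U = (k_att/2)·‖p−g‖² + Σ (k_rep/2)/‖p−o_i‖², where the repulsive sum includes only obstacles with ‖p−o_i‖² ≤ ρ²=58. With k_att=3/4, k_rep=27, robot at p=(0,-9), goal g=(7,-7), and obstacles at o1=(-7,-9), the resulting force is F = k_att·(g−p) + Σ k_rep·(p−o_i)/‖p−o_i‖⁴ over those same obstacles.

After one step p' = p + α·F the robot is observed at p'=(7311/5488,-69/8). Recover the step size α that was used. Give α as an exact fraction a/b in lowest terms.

α = 1/4

F_att = 3/4·(g−p) = 3/4·(7,2) = (5.2500,1.5000)
o1: d²=49 ≤ ρ²=58; F_rep = 27·(7,0)/49² = (0.0787,0.0000)
F = F_att + ΣF_rep = (5.3287,1.5000)
Δp = p'−p = (1.3322,0.3750); α = Δx/Fx = (7311/5488) / (7311/1372) = 1/4
check: Δy/Fy = (3/8) / (3/2) = 1/4 ✓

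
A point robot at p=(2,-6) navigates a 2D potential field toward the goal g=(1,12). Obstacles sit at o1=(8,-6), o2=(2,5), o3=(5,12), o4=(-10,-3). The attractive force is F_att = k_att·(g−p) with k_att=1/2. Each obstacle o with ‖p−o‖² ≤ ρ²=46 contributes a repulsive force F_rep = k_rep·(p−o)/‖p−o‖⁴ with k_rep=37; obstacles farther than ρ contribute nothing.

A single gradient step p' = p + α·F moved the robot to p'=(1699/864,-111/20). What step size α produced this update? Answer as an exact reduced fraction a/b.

α = 1/20

F_att = 1/2·(g−p) = 1/2·(-1,18) = (-0.5000,9.0000)
o1: d²=36 ≤ ρ²=46; F_rep = 37·(-6,0)/36² = (-0.1713,0.0000)
o2: d²=121 > ρ²=46 → inactive
o3: d²=333 > ρ²=46 → inactive
o4: d²=153 > ρ²=46 → inactive
F = F_att + ΣF_rep = (-0.6713,9.0000)
Δp = p'−p = (-0.0336,0.4500); α = Δx/Fx = (-29/864) / (-145/216) = 1/20
check: Δy/Fy = (9/20) / (9) = 1/20 ✓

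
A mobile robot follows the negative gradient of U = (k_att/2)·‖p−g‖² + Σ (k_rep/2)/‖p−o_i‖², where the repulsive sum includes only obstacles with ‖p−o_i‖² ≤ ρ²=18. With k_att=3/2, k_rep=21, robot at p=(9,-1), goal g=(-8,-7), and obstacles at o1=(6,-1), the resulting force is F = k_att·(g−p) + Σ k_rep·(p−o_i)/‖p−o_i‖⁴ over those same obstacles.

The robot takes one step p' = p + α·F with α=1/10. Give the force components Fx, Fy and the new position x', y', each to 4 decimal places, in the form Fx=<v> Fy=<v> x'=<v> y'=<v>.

Fx=-24.7222 Fy=-9.0000 x'=6.5278 y'=-1.9000

F_att = 3/2·(g−p) = 3/2·(-17,-6) = (-25.5000,-9.0000)
o1: d²=9 ≤ ρ²=18; F_rep = 21·(3,0)/9² = (0.7778,0.0000)
F = F_att + ΣF_rep = (-24.7222,-9.0000)
p' = p + 1/10·F = (6.5278,-1.9000)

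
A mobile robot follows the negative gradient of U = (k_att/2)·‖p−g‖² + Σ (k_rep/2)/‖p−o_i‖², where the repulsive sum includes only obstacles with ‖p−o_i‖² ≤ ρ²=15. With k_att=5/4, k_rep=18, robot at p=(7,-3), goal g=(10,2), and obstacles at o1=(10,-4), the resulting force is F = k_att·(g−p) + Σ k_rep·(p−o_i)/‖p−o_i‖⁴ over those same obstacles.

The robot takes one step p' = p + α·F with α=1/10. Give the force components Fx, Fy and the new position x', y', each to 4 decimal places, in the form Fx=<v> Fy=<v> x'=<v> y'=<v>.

Fx=3.2100 Fy=6.4300 x'=7.3210 y'=-2.3570

F_att = 5/4·(g−p) = 5/4·(3,5) = (3.7500,6.2500)
o1: d²=10 ≤ ρ²=15; F_rep = 18·(-3,1)/10² = (-0.5400,0.1800)
F = F_att + ΣF_rep = (3.2100,6.4300)
p' = p + 1/10·F = (7.3210,-2.3570)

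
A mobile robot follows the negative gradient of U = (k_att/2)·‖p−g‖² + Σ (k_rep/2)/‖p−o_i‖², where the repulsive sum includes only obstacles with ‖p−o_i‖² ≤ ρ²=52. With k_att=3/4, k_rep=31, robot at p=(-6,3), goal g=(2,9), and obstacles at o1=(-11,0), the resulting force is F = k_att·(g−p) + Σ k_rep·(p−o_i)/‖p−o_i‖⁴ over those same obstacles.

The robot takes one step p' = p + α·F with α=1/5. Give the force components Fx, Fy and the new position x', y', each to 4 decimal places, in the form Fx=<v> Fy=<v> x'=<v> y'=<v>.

F_att = 3/4·(g−p) = 3/4·(8,6) = (6.0000,4.5000)
o1: d²=34 ≤ ρ²=52; F_rep = 31·(5,3)/34² = (0.1341,0.0804)
F = F_att + ΣF_rep = (6.1341,4.5804)
p' = p + 1/5·F = (-4.7732,3.9161)

Fx=6.1341 Fy=4.5804 x'=-4.7732 y'=3.9161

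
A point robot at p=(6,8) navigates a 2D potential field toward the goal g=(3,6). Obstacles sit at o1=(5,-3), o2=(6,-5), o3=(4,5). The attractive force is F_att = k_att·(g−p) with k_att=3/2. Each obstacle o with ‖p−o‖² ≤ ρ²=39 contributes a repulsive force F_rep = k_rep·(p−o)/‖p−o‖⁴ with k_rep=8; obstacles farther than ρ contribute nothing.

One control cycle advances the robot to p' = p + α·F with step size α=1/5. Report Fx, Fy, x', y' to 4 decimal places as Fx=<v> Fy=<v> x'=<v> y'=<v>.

F_att = 3/2·(g−p) = 3/2·(-3,-2) = (-4.5000,-3.0000)
o1: d²=122 > ρ²=39 → inactive
o2: d²=169 > ρ²=39 → inactive
o3: d²=13 ≤ ρ²=39; F_rep = 8·(2,3)/13² = (0.0947,0.1420)
F = F_att + ΣF_rep = (-4.4053,-2.8580)
p' = p + 1/5·F = (5.1189,7.4284)

Fx=-4.4053 Fy=-2.8580 x'=5.1189 y'=7.4284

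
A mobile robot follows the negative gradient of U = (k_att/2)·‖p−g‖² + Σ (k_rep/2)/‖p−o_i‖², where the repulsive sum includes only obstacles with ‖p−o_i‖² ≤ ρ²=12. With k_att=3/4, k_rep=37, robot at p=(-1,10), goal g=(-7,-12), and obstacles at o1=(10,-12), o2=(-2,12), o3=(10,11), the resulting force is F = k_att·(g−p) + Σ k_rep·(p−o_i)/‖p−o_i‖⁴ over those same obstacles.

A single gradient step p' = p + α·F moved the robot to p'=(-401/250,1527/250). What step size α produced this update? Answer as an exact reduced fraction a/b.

F_att = 3/4·(g−p) = 3/4·(-6,-22) = (-4.5000,-16.5000)
o1: d²=605 > ρ²=12 → inactive
o2: d²=5 ≤ ρ²=12; F_rep = 37·(1,-2)/5² = (1.4800,-2.9600)
o3: d²=122 > ρ²=12 → inactive
F = F_att + ΣF_rep = (-3.0200,-19.4600)
Δp = p'−p = (-0.6040,-3.8920); α = Δx/Fx = (-151/250) / (-151/50) = 1/5
check: Δy/Fy = (-973/250) / (-973/50) = 1/5 ✓

α = 1/5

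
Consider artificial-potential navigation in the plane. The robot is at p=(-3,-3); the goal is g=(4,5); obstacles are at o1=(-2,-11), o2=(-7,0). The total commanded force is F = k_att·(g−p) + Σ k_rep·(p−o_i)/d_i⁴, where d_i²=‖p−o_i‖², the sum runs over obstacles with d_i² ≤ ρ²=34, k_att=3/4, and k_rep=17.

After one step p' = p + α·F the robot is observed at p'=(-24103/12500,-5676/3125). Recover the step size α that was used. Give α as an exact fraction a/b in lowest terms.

α = 1/5

F_att = 3/4·(g−p) = 3/4·(7,8) = (5.2500,6.0000)
o1: d²=65 > ρ²=34 → inactive
o2: d²=25 ≤ ρ²=34; F_rep = 17·(4,-3)/25² = (0.1088,-0.0816)
F = F_att + ΣF_rep = (5.3588,5.9184)
Δp = p'−p = (1.0718,1.1837); α = Δx/Fx = (13397/12500) / (13397/2500) = 1/5
check: Δy/Fy = (3699/3125) / (3699/625) = 1/5 ✓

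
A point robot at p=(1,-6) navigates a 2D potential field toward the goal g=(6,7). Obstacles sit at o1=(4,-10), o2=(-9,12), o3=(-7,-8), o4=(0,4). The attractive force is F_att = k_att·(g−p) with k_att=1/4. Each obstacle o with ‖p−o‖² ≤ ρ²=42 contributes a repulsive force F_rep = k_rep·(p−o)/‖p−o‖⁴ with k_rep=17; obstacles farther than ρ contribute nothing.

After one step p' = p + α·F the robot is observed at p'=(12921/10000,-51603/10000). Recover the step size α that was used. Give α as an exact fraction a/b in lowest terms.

F_att = 1/4·(g−p) = 1/4·(5,13) = (1.2500,3.2500)
o1: d²=25 ≤ ρ²=42; F_rep = 17·(-3,4)/25² = (-0.0816,0.1088)
o2: d²=424 > ρ²=42 → inactive
o3: d²=68 > ρ²=42 → inactive
o4: d²=101 > ρ²=42 → inactive
F = F_att + ΣF_rep = (1.1684,3.3588)
Δp = p'−p = (0.2921,0.8397); α = Δx/Fx = (2921/10000) / (2921/2500) = 1/4
check: Δy/Fy = (8397/10000) / (8397/2500) = 1/4 ✓

α = 1/4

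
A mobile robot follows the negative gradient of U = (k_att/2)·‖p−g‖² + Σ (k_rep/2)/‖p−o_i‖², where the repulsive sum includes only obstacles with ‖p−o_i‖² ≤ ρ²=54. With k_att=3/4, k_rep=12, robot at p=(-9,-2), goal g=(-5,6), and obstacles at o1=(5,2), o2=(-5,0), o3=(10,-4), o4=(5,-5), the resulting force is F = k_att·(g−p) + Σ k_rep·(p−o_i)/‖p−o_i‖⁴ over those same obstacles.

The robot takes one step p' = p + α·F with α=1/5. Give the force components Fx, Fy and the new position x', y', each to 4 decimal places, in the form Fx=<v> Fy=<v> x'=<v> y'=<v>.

F_att = 3/4·(g−p) = 3/4·(4,8) = (3.0000,6.0000)
o1: d²=212 > ρ²=54 → inactive
o2: d²=20 ≤ ρ²=54; F_rep = 12·(-4,-2)/20² = (-0.1200,-0.0600)
o3: d²=365 > ρ²=54 → inactive
o4: d²=205 > ρ²=54 → inactive
F = F_att + ΣF_rep = (2.8800,5.9400)
p' = p + 1/5·F = (-8.4240,-0.8120)

Fx=2.8800 Fy=5.9400 x'=-8.4240 y'=-0.8120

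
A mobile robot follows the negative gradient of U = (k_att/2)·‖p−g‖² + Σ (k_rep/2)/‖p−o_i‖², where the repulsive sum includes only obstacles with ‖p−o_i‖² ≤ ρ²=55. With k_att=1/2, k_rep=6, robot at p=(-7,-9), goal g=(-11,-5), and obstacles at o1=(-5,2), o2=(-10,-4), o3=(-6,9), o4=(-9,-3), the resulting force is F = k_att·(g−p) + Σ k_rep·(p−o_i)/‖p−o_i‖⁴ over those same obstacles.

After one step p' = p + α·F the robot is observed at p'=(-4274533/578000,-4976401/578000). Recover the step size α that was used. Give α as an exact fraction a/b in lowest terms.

F_att = 1/2·(g−p) = 1/2·(-4,4) = (-2.0000,2.0000)
o1: d²=125 > ρ²=55 → inactive
o2: d²=34 ≤ ρ²=55; F_rep = 6·(3,-5)/34² = (0.0156,-0.0260)
o3: d²=325 > ρ²=55 → inactive
o4: d²=40 ≤ ρ²=55; F_rep = 6·(2,-6)/40² = (0.0075,-0.0225)
F = F_att + ΣF_rep = (-1.9769,1.9515)
Δp = p'−p = (-0.3954,0.3903); α = Δx/Fx = (-228533/578000) / (-228533/115600) = 1/5
check: Δy/Fy = (225599/578000) / (225599/115600) = 1/5 ✓

α = 1/5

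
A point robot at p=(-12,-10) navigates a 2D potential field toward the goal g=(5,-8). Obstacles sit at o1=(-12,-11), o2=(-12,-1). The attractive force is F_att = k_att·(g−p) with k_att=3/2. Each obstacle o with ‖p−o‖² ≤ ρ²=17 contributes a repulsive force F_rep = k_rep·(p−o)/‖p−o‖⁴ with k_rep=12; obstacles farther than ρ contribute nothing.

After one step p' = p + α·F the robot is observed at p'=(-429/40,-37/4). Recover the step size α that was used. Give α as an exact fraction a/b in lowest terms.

α = 1/20

F_att = 3/2·(g−p) = 3/2·(17,2) = (25.5000,3.0000)
o1: d²=1 ≤ ρ²=17; F_rep = 12·(0,1)/1² = (0.0000,12.0000)
o2: d²=81 > ρ²=17 → inactive
F = F_att + ΣF_rep = (25.5000,15.0000)
Δp = p'−p = (1.2750,0.7500); α = Δx/Fx = (51/40) / (51/2) = 1/20
check: Δy/Fy = (3/4) / (15) = 1/20 ✓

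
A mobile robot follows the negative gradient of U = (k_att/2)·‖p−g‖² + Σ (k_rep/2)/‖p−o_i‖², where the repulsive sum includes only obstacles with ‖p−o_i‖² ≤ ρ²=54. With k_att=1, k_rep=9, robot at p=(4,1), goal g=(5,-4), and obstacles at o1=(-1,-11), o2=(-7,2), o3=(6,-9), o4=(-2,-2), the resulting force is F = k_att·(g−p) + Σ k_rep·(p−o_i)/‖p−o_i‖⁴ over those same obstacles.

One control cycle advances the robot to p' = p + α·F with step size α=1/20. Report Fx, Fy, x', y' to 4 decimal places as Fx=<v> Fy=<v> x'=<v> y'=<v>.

Fx=1.0267 Fy=-4.9867 x'=4.0513 y'=0.7507

F_att = 1·(g−p) = 1·(1,-5) = (1.0000,-5.0000)
o1: d²=169 > ρ²=54 → inactive
o2: d²=122 > ρ²=54 → inactive
o3: d²=104 > ρ²=54 → inactive
o4: d²=45 ≤ ρ²=54; F_rep = 9·(6,3)/45² = (0.0267,0.0133)
F = F_att + ΣF_rep = (1.0267,-4.9867)
p' = p + 1/20·F = (4.0513,0.7507)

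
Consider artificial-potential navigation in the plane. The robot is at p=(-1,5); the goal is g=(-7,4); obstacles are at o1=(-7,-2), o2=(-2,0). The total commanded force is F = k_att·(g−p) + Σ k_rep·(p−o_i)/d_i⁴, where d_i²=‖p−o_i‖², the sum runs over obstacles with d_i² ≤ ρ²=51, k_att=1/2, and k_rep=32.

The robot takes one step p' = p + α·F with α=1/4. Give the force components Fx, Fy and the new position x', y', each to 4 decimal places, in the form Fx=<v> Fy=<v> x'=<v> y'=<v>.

F_att = 1/2·(g−p) = 1/2·(-6,-1) = (-3.0000,-0.5000)
o1: d²=85 > ρ²=51 → inactive
o2: d²=26 ≤ ρ²=51; F_rep = 32·(1,5)/26² = (0.0473,0.2367)
F = F_att + ΣF_rep = (-2.9527,-0.2633)
p' = p + 1/4·F = (-1.7382,4.9342)

Fx=-2.9527 Fy=-0.2633 x'=-1.7382 y'=4.9342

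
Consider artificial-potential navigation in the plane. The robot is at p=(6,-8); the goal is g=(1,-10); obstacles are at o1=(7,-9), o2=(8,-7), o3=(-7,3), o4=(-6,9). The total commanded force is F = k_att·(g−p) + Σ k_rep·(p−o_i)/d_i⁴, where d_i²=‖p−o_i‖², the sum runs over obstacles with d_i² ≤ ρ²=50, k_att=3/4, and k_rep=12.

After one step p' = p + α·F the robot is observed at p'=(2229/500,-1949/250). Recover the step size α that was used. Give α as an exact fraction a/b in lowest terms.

F_att = 3/4·(g−p) = 3/4·(-5,-2) = (-3.7500,-1.5000)
o1: d²=2 ≤ ρ²=50; F_rep = 12·(-1,1)/2² = (-3.0000,3.0000)
o2: d²=5 ≤ ρ²=50; F_rep = 12·(-2,-1)/5² = (-0.9600,-0.4800)
o3: d²=290 > ρ²=50 → inactive
o4: d²=433 > ρ²=50 → inactive
F = F_att + ΣF_rep = (-7.7100,1.0200)
Δp = p'−p = (-1.5420,0.2040); α = Δx/Fx = (-771/500) / (-771/100) = 1/5
check: Δy/Fy = (51/250) / (51/50) = 1/5 ✓

α = 1/5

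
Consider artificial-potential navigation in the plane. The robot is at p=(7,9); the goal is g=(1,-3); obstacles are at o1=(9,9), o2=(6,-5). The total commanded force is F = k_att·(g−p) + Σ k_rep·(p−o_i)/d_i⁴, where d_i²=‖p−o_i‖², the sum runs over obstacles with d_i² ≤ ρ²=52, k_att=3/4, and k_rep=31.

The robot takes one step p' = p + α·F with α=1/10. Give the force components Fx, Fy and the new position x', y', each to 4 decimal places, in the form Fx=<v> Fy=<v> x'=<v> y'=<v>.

F_att = 3/4·(g−p) = 3/4·(-6,-12) = (-4.5000,-9.0000)
o1: d²=4 ≤ ρ²=52; F_rep = 31·(-2,0)/4² = (-3.8750,0.0000)
o2: d²=197 > ρ²=52 → inactive
F = F_att + ΣF_rep = (-8.3750,-9.0000)
p' = p + 1/10·F = (6.1625,8.1000)

Fx=-8.3750 Fy=-9.0000 x'=6.1625 y'=8.1000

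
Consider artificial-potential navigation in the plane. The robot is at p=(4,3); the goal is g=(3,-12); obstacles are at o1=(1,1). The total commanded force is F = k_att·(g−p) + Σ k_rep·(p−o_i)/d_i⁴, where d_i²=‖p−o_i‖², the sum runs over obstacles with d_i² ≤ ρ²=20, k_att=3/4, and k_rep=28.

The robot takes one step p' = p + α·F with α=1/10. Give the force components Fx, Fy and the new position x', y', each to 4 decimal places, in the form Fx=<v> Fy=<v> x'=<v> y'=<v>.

Fx=-0.2530 Fy=-10.9186 x'=3.9747 y'=1.9081

F_att = 3/4·(g−p) = 3/4·(-1,-15) = (-0.7500,-11.2500)
o1: d²=13 ≤ ρ²=20; F_rep = 28·(3,2)/13² = (0.4970,0.3314)
F = F_att + ΣF_rep = (-0.2530,-10.9186)
p' = p + 1/10·F = (3.9747,1.9081)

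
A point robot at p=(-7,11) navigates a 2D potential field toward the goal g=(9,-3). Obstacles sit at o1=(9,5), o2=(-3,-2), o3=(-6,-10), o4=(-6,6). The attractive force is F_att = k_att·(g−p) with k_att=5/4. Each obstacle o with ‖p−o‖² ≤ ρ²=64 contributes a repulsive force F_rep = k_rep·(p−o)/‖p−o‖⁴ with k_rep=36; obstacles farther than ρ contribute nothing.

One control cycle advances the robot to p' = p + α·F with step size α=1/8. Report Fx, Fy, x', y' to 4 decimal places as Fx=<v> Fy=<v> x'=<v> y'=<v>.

F_att = 5/4·(g−p) = 5/4·(16,-14) = (20.0000,-17.5000)
o1: d²=292 > ρ²=64 → inactive
o2: d²=185 > ρ²=64 → inactive
o3: d²=442 > ρ²=64 → inactive
o4: d²=26 ≤ ρ²=64; F_rep = 36·(-1,5)/26² = (-0.0533,0.2663)
F = F_att + ΣF_rep = (19.9467,-17.2337)
p' = p + 1/8·F = (-4.5067,8.8458)

Fx=19.9467 Fy=-17.2337 x'=-4.5067 y'=8.8458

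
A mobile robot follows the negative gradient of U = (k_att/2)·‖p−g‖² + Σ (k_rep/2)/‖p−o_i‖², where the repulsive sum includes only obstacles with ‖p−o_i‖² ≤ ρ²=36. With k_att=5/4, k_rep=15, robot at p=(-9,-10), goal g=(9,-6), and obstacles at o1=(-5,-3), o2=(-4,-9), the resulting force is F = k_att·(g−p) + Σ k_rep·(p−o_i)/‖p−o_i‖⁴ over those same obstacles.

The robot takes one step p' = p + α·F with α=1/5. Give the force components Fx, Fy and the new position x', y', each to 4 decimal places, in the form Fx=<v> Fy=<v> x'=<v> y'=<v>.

F_att = 5/4·(g−p) = 5/4·(18,4) = (22.5000,5.0000)
o1: d²=65 > ρ²=36 → inactive
o2: d²=26 ≤ ρ²=36; F_rep = 15·(-5,-1)/26² = (-0.1109,-0.0222)
F = F_att + ΣF_rep = (22.3891,4.9778)
p' = p + 1/5·F = (-4.5222,-9.0044)

Fx=22.3891 Fy=4.9778 x'=-4.5222 y'=-9.0044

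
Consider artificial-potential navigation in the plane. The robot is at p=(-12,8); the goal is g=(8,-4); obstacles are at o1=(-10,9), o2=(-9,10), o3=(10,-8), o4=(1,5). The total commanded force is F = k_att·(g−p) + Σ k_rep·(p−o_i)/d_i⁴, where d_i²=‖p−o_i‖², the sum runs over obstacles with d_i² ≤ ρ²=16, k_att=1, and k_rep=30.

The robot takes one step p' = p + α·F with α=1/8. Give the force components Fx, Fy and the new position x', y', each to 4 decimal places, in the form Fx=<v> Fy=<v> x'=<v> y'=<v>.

F_att = 1·(g−p) = 1·(20,-12) = (20.0000,-12.0000)
o1: d²=5 ≤ ρ²=16; F_rep = 30·(-2,-1)/5² = (-2.4000,-1.2000)
o2: d²=13 ≤ ρ²=16; F_rep = 30·(-3,-2)/13² = (-0.5325,-0.3550)
o3: d²=740 > ρ²=16 → inactive
o4: d²=178 > ρ²=16 → inactive
F = F_att + ΣF_rep = (17.0675,-13.5550)
p' = p + 1/8·F = (-9.8666,6.3056)

Fx=17.0675 Fy=-13.5550 x'=-9.8666 y'=6.3056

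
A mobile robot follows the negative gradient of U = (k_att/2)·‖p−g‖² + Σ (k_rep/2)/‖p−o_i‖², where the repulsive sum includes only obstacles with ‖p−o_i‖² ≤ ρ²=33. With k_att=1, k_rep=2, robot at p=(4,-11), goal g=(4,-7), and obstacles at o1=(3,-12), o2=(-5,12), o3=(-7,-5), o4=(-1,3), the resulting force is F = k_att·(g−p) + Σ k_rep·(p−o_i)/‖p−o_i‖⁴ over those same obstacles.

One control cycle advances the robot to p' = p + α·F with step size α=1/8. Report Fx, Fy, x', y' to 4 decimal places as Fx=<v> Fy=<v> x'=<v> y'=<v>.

F_att = 1·(g−p) = 1·(0,4) = (0.0000,4.0000)
o1: d²=2 ≤ ρ²=33; F_rep = 2·(1,1)/2² = (0.5000,0.5000)
o2: d²=610 > ρ²=33 → inactive
o3: d²=157 > ρ²=33 → inactive
o4: d²=221 > ρ²=33 → inactive
F = F_att + ΣF_rep = (0.5000,4.5000)
p' = p + 1/8·F = (4.0625,-10.4375)

Fx=0.5000 Fy=4.5000 x'=4.0625 y'=-10.4375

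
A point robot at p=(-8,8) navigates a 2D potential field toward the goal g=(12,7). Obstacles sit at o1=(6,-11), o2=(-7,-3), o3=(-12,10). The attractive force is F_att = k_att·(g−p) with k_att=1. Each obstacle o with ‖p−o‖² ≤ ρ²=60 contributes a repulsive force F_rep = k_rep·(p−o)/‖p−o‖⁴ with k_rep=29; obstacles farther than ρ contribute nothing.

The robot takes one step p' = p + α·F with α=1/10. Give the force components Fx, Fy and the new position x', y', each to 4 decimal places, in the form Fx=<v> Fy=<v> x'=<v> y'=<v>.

F_att = 1·(g−p) = 1·(20,-1) = (20.0000,-1.0000)
o1: d²=557 > ρ²=60 → inactive
o2: d²=122 > ρ²=60 → inactive
o3: d²=20 ≤ ρ²=60; F_rep = 29·(4,-2)/20² = (0.2900,-0.1450)
F = F_att + ΣF_rep = (20.2900,-1.1450)
p' = p + 1/10·F = (-5.9710,7.8855)

Fx=20.2900 Fy=-1.1450 x'=-5.9710 y'=7.8855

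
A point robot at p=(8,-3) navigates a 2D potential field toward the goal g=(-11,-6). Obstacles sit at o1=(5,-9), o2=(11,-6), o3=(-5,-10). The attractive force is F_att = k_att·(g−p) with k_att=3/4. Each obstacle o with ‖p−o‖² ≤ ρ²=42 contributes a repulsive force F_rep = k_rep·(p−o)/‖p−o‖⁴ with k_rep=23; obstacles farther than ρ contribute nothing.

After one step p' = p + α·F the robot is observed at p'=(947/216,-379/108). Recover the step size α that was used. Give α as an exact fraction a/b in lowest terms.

F_att = 3/4·(g−p) = 3/4·(-19,-3) = (-14.2500,-2.2500)
o1: d²=45 > ρ²=42 → inactive
o2: d²=18 ≤ ρ²=42; F_rep = 23·(-3,3)/18² = (-0.2130,0.2130)
o3: d²=218 > ρ²=42 → inactive
F = F_att + ΣF_rep = (-14.4630,-2.0370)
Δp = p'−p = (-3.6157,-0.5093); α = Δx/Fx = (-781/216) / (-781/54) = 1/4
check: Δy/Fy = (-55/108) / (-55/27) = 1/4 ✓

α = 1/4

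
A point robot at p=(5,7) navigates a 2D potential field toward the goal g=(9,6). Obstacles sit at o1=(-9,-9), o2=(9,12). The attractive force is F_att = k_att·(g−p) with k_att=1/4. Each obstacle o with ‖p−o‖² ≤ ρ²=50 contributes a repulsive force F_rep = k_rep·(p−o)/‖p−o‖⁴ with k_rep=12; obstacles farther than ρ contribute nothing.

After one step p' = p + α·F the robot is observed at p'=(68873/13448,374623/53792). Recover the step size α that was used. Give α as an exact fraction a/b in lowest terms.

α = 1/8

F_att = 1/4·(g−p) = 1/4·(4,-1) = (1.0000,-0.2500)
o1: d²=452 > ρ²=50 → inactive
o2: d²=41 ≤ ρ²=50; F_rep = 12·(-4,-5)/41² = (-0.0286,-0.0357)
F = F_att + ΣF_rep = (0.9714,-0.2857)
Δp = p'−p = (0.1214,-0.0357); α = Δx/Fx = (1633/13448) / (1633/1681) = 1/8
check: Δy/Fy = (-1921/53792) / (-1921/6724) = 1/8 ✓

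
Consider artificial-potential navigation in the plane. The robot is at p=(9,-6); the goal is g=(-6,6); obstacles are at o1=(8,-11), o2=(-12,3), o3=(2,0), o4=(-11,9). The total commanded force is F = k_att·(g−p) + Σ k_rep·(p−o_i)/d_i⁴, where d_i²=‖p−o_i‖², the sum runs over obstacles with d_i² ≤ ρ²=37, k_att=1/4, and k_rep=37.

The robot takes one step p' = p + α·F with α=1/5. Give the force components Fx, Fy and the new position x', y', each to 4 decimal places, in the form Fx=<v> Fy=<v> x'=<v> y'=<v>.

F_att = 1/4·(g−p) = 1/4·(-15,12) = (-3.7500,3.0000)
o1: d²=26 ≤ ρ²=37; F_rep = 37·(1,5)/26² = (0.0547,0.2737)
o2: d²=522 > ρ²=37 → inactive
o3: d²=85 > ρ²=37 → inactive
o4: d²=625 > ρ²=37 → inactive
F = F_att + ΣF_rep = (-3.6953,3.2737)
p' = p + 1/5·F = (8.2609,-5.3453)

Fx=-3.6953 Fy=3.2737 x'=8.2609 y'=-5.3453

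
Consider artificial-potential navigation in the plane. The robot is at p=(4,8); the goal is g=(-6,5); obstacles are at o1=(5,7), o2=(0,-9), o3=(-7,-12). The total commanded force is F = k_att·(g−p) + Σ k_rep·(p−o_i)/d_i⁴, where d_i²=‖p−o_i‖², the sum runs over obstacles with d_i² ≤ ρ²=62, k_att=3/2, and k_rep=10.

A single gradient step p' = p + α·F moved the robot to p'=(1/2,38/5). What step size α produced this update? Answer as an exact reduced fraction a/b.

α = 1/5

F_att = 3/2·(g−p) = 3/2·(-10,-3) = (-15.0000,-4.5000)
o1: d²=2 ≤ ρ²=62; F_rep = 10·(-1,1)/2² = (-2.5000,2.5000)
o2: d²=305 > ρ²=62 → inactive
o3: d²=521 > ρ²=62 → inactive
F = F_att + ΣF_rep = (-17.5000,-2.0000)
Δp = p'−p = (-3.5000,-0.4000); α = Δx/Fx = (-7/2) / (-35/2) = 1/5
check: Δy/Fy = (-2/5) / (-2) = 1/5 ✓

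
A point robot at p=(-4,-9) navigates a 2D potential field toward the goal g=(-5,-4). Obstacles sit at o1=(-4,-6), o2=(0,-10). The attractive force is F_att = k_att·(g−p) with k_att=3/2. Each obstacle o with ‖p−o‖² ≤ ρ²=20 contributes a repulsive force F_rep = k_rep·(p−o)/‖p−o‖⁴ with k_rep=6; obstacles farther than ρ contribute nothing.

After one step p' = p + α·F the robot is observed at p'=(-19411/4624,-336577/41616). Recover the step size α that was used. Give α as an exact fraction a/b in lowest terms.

F_att = 3/2·(g−p) = 3/2·(-1,5) = (-1.5000,7.5000)
o1: d²=9 ≤ ρ²=20; F_rep = 6·(0,-3)/9² = (0.0000,-0.2222)
o2: d²=17 ≤ ρ²=20; F_rep = 6·(-4,1)/17² = (-0.0830,0.0208)
F = F_att + ΣF_rep = (-1.5830,7.2985)
Δp = p'−p = (-0.1979,0.9123); α = Δx/Fx = (-915/4624) / (-915/578) = 1/8
check: Δy/Fy = (37967/41616) / (37967/5202) = 1/8 ✓

α = 1/8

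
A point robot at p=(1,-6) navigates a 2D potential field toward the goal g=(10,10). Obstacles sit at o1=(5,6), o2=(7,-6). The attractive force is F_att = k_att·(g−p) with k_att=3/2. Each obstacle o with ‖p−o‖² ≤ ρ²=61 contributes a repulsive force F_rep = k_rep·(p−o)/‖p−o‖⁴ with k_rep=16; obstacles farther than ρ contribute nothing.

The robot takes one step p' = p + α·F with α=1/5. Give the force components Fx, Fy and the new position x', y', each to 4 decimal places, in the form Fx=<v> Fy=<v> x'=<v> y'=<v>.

Fx=13.4259 Fy=24.0000 x'=3.6852 y'=-1.2000

F_att = 3/2·(g−p) = 3/2·(9,16) = (13.5000,24.0000)
o1: d²=160 > ρ²=61 → inactive
o2: d²=36 ≤ ρ²=61; F_rep = 16·(-6,0)/36² = (-0.0741,0.0000)
F = F_att + ΣF_rep = (13.4259,24.0000)
p' = p + 1/5·F = (3.6852,-1.2000)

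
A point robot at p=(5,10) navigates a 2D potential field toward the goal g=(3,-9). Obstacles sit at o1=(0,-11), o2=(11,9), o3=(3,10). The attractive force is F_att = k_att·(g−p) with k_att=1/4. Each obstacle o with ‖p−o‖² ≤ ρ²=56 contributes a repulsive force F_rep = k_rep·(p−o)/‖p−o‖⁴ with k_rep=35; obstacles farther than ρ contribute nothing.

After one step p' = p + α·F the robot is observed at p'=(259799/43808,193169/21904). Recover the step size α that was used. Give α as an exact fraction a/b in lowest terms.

F_att = 1/4·(g−p) = 1/4·(-2,-19) = (-0.5000,-4.7500)
o1: d²=466 > ρ²=56 → inactive
o2: d²=37 ≤ ρ²=56; F_rep = 35·(-6,1)/37² = (-0.1534,0.0256)
o3: d²=4 ≤ ρ²=56; F_rep = 35·(2,0)/4² = (4.3750,0.0000)
F = F_att + ΣF_rep = (3.7216,-4.7244)
Δp = p'−p = (0.9304,-1.1811); α = Δx/Fx = (40759/43808) / (40759/10952) = 1/4
check: Δy/Fy = (-25871/21904) / (-25871/5476) = 1/4 ✓

α = 1/4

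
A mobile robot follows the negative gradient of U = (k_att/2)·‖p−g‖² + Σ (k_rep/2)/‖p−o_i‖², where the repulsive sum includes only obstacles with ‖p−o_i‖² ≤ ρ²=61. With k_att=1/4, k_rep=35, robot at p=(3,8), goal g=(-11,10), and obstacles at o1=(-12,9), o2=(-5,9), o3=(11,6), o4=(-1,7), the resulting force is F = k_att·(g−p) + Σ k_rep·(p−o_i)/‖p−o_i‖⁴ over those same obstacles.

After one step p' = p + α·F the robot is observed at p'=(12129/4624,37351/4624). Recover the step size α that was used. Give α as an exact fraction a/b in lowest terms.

α = 1/8

F_att = 1/4·(g−p) = 1/4·(-14,2) = (-3.5000,0.5000)
o1: d²=226 > ρ²=61 → inactive
o2: d²=65 > ρ²=61 → inactive
o3: d²=68 > ρ²=61 → inactive
o4: d²=17 ≤ ρ²=61; F_rep = 35·(4,1)/17² = (0.4844,0.1211)
F = F_att + ΣF_rep = (-3.0156,0.6211)
Δp = p'−p = (-0.3769,0.0776); α = Δx/Fx = (-1743/4624) / (-1743/578) = 1/8
check: Δy/Fy = (359/4624) / (359/578) = 1/8 ✓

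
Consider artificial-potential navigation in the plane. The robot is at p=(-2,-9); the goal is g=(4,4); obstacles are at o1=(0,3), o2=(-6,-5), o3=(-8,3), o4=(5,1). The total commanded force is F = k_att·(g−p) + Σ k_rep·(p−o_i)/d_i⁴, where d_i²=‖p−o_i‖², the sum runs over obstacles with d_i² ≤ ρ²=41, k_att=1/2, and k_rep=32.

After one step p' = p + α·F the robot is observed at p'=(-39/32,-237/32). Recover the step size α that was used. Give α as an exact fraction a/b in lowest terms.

α = 1/4

F_att = 1/2·(g−p) = 1/2·(6,13) = (3.0000,6.5000)
o1: d²=148 > ρ²=41 → inactive
o2: d²=32 ≤ ρ²=41; F_rep = 32·(4,-4)/32² = (0.1250,-0.1250)
o3: d²=180 > ρ²=41 → inactive
o4: d²=149 > ρ²=41 → inactive
F = F_att + ΣF_rep = (3.1250,6.3750)
Δp = p'−p = (0.7812,1.5938); α = Δx/Fx = (25/32) / (25/8) = 1/4
check: Δy/Fy = (51/32) / (51/8) = 1/4 ✓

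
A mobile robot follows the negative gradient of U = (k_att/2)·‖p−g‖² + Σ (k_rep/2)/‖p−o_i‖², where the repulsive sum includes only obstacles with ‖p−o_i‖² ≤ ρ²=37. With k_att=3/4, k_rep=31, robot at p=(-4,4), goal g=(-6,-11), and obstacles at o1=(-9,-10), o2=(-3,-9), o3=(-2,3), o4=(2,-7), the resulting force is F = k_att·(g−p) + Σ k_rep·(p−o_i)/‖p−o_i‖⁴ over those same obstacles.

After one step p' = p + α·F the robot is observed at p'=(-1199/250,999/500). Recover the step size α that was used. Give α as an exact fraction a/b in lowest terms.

F_att = 3/4·(g−p) = 3/4·(-2,-15) = (-1.5000,-11.2500)
o1: d²=221 > ρ²=37 → inactive
o2: d²=170 > ρ²=37 → inactive
o3: d²=5 ≤ ρ²=37; F_rep = 31·(-2,1)/5² = (-2.4800,1.2400)
o4: d²=157 > ρ²=37 → inactive
F = F_att + ΣF_rep = (-3.9800,-10.0100)
Δp = p'−p = (-0.7960,-2.0020); α = Δx/Fx = (-199/250) / (-199/50) = 1/5
check: Δy/Fy = (-1001/500) / (-1001/100) = 1/5 ✓

α = 1/5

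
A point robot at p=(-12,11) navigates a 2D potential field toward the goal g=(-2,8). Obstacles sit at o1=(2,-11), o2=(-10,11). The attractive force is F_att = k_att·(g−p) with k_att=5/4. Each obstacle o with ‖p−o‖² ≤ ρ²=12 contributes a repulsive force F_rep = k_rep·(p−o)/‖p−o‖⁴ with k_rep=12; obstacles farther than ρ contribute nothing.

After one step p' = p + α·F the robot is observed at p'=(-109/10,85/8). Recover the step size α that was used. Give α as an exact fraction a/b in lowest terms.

F_att = 5/4·(g−p) = 5/4·(10,-3) = (12.5000,-3.7500)
o1: d²=680 > ρ²=12 → inactive
o2: d²=4 ≤ ρ²=12; F_rep = 12·(-2,0)/4² = (-1.5000,0.0000)
F = F_att + ΣF_rep = (11.0000,-3.7500)
Δp = p'−p = (1.1000,-0.3750); α = Δx/Fx = (11/10) / (11) = 1/10
check: Δy/Fy = (-3/8) / (-15/4) = 1/10 ✓

α = 1/10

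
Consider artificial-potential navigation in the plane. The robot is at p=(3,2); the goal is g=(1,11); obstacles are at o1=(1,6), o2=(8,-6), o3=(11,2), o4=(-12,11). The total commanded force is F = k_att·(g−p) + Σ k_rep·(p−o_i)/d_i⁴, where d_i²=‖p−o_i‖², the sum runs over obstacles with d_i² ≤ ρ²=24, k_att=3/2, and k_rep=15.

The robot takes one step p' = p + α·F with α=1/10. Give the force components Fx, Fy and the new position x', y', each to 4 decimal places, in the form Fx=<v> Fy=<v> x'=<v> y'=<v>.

Fx=-2.9250 Fy=13.3500 x'=2.7075 y'=3.3350

F_att = 3/2·(g−p) = 3/2·(-2,9) = (-3.0000,13.5000)
o1: d²=20 ≤ ρ²=24; F_rep = 15·(2,-4)/20² = (0.0750,-0.1500)
o2: d²=89 > ρ²=24 → inactive
o3: d²=64 > ρ²=24 → inactive
o4: d²=306 > ρ²=24 → inactive
F = F_att + ΣF_rep = (-2.9250,13.3500)
p' = p + 1/10·F = (2.7075,3.3350)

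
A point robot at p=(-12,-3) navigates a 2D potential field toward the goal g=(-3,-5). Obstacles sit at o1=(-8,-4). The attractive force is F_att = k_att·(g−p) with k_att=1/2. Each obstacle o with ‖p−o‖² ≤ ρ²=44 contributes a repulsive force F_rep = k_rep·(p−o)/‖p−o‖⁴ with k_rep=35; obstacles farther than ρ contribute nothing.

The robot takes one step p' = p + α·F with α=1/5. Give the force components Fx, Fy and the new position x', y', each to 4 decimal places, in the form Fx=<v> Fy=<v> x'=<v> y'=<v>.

F_att = 1/2·(g−p) = 1/2·(9,-2) = (4.5000,-1.0000)
o1: d²=17 ≤ ρ²=44; F_rep = 35·(-4,1)/17² = (-0.4844,0.1211)
F = F_att + ΣF_rep = (4.0156,-0.8789)
p' = p + 1/5·F = (-11.1969,-3.1758)

Fx=4.0156 Fy=-0.8789 x'=-11.1969 y'=-3.1758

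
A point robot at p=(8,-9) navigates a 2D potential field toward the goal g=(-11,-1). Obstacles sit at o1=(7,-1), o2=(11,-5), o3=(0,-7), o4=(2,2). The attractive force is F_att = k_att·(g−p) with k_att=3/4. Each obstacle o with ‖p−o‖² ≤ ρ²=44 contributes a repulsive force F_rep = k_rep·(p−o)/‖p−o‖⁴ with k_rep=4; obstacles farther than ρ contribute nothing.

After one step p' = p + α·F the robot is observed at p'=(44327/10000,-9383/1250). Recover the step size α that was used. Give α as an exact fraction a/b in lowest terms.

F_att = 3/4·(g−p) = 3/4·(-19,8) = (-14.2500,6.0000)
o1: d²=65 > ρ²=44 → inactive
o2: d²=25 ≤ ρ²=44; F_rep = 4·(-3,-4)/25² = (-0.0192,-0.0256)
o3: d²=68 > ρ²=44 → inactive
o4: d²=157 > ρ²=44 → inactive
F = F_att + ΣF_rep = (-14.2692,5.9744)
Δp = p'−p = (-3.5673,1.4936); α = Δx/Fx = (-35673/10000) / (-35673/2500) = 1/4
check: Δy/Fy = (1867/1250) / (3734/625) = 1/4 ✓

α = 1/4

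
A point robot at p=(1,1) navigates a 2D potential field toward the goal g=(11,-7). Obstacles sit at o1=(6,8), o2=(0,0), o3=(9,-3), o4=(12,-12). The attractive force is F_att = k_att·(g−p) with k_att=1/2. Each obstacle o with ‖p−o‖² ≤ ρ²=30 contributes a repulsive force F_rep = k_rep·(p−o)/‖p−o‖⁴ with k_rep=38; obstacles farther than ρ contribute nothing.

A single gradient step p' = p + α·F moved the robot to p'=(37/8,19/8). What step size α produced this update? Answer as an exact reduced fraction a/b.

F_att = 1/2·(g−p) = 1/2·(10,-8) = (5.0000,-4.0000)
o1: d²=74 > ρ²=30 → inactive
o2: d²=2 ≤ ρ²=30; F_rep = 38·(1,1)/2² = (9.5000,9.5000)
o3: d²=80 > ρ²=30 → inactive
o4: d²=290 > ρ²=30 → inactive
F = F_att + ΣF_rep = (14.5000,5.5000)
Δp = p'−p = (3.6250,1.3750); α = Δx/Fx = (29/8) / (29/2) = 1/4
check: Δy/Fy = (11/8) / (11/2) = 1/4 ✓

α = 1/4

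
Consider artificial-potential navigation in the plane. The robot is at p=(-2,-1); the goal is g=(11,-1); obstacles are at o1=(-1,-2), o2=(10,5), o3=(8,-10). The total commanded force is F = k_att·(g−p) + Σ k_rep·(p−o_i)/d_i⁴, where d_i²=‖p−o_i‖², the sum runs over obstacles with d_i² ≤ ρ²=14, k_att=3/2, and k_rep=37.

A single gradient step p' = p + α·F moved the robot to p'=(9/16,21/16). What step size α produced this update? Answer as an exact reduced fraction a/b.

α = 1/4

F_att = 3/2·(g−p) = 3/2·(13,0) = (19.5000,0.0000)
o1: d²=2 ≤ ρ²=14; F_rep = 37·(-1,1)/2² = (-9.2500,9.2500)
o2: d²=180 > ρ²=14 → inactive
o3: d²=181 > ρ²=14 → inactive
F = F_att + ΣF_rep = (10.2500,9.2500)
Δp = p'−p = (2.5625,2.3125); α = Δx/Fx = (41/16) / (41/4) = 1/4
check: Δy/Fy = (37/16) / (37/4) = 1/4 ✓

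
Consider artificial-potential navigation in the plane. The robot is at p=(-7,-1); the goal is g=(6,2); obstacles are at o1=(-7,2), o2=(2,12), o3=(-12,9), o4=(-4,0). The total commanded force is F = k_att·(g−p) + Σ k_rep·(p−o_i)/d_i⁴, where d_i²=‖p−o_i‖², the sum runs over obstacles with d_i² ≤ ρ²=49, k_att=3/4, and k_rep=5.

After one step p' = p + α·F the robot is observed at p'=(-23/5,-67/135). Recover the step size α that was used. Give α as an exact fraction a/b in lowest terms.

α = 1/4

F_att = 3/4·(g−p) = 3/4·(13,3) = (9.7500,2.2500)
o1: d²=9 ≤ ρ²=49; F_rep = 5·(0,-3)/9² = (0.0000,-0.1852)
o2: d²=250 > ρ²=49 → inactive
o3: d²=125 > ρ²=49 → inactive
o4: d²=10 ≤ ρ²=49; F_rep = 5·(-3,-1)/10² = (-0.1500,-0.0500)
F = F_att + ΣF_rep = (9.6000,2.0148)
Δp = p'−p = (2.4000,0.5037); α = Δx/Fx = (12/5) / (48/5) = 1/4
check: Δy/Fy = (68/135) / (272/135) = 1/4 ✓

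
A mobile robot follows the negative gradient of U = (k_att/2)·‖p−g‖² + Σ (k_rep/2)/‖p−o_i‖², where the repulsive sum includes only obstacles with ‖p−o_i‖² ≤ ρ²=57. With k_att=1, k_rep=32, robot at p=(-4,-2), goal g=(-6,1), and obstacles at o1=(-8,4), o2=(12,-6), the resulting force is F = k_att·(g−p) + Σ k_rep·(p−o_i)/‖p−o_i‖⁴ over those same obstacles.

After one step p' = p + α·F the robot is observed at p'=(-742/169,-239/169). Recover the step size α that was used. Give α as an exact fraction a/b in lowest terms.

F_att = 1·(g−p) = 1·(-2,3) = (-2.0000,3.0000)
o1: d²=52 ≤ ρ²=57; F_rep = 32·(4,-6)/52² = (0.0473,-0.0710)
o2: d²=272 > ρ²=57 → inactive
F = F_att + ΣF_rep = (-1.9527,2.9290)
Δp = p'−p = (-0.3905,0.5858); α = Δx/Fx = (-66/169) / (-330/169) = 1/5
check: Δy/Fy = (99/169) / (495/169) = 1/5 ✓

α = 1/5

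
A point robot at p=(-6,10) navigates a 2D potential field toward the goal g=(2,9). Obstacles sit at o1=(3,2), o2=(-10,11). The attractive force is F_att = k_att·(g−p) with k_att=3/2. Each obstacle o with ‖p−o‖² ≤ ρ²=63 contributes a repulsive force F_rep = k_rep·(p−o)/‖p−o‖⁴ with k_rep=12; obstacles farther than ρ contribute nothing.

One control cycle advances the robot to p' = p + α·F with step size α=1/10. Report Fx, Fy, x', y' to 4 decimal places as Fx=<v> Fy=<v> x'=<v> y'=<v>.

Fx=12.1661 Fy=-1.5415 x'=-4.7834 y'=9.8458

F_att = 3/2·(g−p) = 3/2·(8,-1) = (12.0000,-1.5000)
o1: d²=145 > ρ²=63 → inactive
o2: d²=17 ≤ ρ²=63; F_rep = 12·(4,-1)/17² = (0.1661,-0.0415)
F = F_att + ΣF_rep = (12.1661,-1.5415)
p' = p + 1/10·F = (-4.7834,9.8458)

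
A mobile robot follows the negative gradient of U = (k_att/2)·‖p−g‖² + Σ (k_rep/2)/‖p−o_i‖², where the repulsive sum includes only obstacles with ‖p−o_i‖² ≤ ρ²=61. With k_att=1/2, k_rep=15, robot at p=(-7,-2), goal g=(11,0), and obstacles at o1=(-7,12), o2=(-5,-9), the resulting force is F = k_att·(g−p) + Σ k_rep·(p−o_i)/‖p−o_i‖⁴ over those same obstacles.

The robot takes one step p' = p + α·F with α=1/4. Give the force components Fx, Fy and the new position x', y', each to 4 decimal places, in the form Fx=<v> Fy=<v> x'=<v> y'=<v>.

Fx=8.9893 Fy=1.0374 x'=-4.7527 y'=-1.7407

F_att = 1/2·(g−p) = 1/2·(18,2) = (9.0000,1.0000)
o1: d²=196 > ρ²=61 → inactive
o2: d²=53 ≤ ρ²=61; F_rep = 15·(-2,7)/53² = (-0.0107,0.0374)
F = F_att + ΣF_rep = (8.9893,1.0374)
p' = p + 1/4·F = (-4.7527,-1.7407)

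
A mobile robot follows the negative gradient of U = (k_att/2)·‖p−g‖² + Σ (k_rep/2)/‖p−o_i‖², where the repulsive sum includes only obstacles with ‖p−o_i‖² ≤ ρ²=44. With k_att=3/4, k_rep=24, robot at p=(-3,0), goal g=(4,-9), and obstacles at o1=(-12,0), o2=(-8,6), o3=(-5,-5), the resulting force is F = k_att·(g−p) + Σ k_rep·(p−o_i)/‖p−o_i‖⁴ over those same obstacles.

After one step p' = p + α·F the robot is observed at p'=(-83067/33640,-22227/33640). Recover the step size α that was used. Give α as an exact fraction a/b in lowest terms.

F_att = 3/4·(g−p) = 3/4·(7,-9) = (5.2500,-6.7500)
o1: d²=81 > ρ²=44 → inactive
o2: d²=61 > ρ²=44 → inactive
o3: d²=29 ≤ ρ²=44; F_rep = 24·(2,5)/29² = (0.0571,0.1427)
F = F_att + ΣF_rep = (5.3071,-6.6073)
Δp = p'−p = (0.5307,-0.6607); α = Δx/Fx = (17853/33640) / (17853/3364) = 1/10
check: Δy/Fy = (-22227/33640) / (-22227/3364) = 1/10 ✓

α = 1/10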